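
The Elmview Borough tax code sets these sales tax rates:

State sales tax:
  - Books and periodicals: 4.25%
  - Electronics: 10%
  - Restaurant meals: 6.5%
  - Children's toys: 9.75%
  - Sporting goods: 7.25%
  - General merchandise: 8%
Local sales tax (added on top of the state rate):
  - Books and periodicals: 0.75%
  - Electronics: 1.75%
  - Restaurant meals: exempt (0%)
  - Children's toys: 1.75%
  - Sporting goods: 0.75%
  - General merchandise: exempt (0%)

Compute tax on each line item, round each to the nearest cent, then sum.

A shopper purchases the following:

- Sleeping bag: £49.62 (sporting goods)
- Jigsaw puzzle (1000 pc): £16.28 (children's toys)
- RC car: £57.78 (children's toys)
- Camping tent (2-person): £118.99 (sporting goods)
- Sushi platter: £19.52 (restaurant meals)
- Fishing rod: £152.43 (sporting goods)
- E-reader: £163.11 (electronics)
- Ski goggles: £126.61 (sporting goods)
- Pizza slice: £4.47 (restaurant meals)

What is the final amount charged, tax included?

Sleeping bag £49.62: sporting goods → 7.25% + 0.75% local = 8% → £3.97
Jigsaw puzzle (1000 pc) £16.28: children's toys → 9.75% + 1.75% local = 11.5% → £1.87
RC car £57.78: children's toys → 9.75% + 1.75% local = 11.5% → £6.64
Camping tent (2-person) £118.99: sporting goods → 7.25% + 0.75% local = 8% → £9.52
Sushi platter £19.52: restaurant meals → 6.5% + 0% local = 6.5% → £1.27
Fishing rod £152.43: sporting goods → 7.25% + 0.75% local = 8% → £12.19
E-reader £163.11: electronics → 10% + 1.75% local = 11.75% → £19.17
Ski goggles £126.61: sporting goods → 7.25% + 0.75% local = 8% → £10.13
Pizza slice £4.47: restaurant meals → 6.5% + 0% local = 6.5% → £0.29
Subtotal = £708.81; tax = £65.05; total due = £773.86

£773.86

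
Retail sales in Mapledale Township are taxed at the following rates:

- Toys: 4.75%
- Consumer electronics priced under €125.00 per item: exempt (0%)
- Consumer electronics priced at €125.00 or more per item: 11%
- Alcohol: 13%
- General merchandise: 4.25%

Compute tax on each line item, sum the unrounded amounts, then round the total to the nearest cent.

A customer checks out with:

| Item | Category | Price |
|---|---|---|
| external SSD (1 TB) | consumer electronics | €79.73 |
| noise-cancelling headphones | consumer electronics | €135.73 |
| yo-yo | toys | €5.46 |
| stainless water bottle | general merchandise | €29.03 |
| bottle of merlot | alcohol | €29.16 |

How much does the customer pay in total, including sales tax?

External SSD (1 TB) €79.73: consumer electronics, under €125.00 → 0% → €0.00
Noise-cancelling headphones €135.73: consumer electronics, €125.00 or more → 11% → €14.9303
Yo-yo €5.46: toys → 4.75% → €0.25935
Stainless water bottle €29.03: general merchandise → 4.25% → €1.233775
Bottle of merlot €29.16: alcohol → 13% → €3.7908
Subtotal = €279.11; unrounded tax = €20.214225 → €20.21; total due = €299.32

€299.32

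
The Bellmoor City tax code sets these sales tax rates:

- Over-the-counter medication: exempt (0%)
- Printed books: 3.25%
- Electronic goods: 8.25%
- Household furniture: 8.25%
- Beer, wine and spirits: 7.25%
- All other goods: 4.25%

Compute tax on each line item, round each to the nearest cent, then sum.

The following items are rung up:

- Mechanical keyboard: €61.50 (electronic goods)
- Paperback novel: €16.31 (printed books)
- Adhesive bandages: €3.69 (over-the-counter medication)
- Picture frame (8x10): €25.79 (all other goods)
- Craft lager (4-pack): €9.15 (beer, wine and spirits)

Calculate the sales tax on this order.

€7.36

Mechanical keyboard €61.50: electronic goods → 8.25% → €5.07
Paperback novel €16.31: printed books → 3.25% → €0.53
Adhesive bandages €3.69: over-the-counter medication → 0% → €0.00
Picture frame (8x10) €25.79: all other goods → 4.25% → €1.10
Craft lager (4-pack) €9.15: beer, wine and spirits → 7.25% → €0.66
Total tax = €5.07 + €0.53 + €1.10 + €0.66 = €7.36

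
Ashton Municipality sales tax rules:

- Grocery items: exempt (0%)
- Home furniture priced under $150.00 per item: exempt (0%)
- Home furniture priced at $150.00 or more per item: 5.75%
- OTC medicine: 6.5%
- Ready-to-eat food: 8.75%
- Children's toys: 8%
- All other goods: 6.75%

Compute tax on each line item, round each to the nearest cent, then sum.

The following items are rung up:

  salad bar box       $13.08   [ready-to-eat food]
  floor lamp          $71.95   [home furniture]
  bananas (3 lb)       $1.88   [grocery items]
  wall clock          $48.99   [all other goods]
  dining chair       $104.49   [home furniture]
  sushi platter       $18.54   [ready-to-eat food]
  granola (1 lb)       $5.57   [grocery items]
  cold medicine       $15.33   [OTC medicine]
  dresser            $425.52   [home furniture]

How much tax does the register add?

$31.54

Salad bar box $13.08: ready-to-eat food → 8.75% → $1.14
Floor lamp $71.95: home furniture, under $150.00 → 0% → $0.00
Bananas (3 lb) $1.88: grocery items → 0% → $0.00
Wall clock $48.99: all other goods → 6.75% → $3.31
Dining chair $104.49: home furniture, under $150.00 → 0% → $0.00
Sushi platter $18.54: ready-to-eat food → 8.75% → $1.62
Granola (1 lb) $5.57: grocery items → 0% → $0.00
Cold medicine $15.33: OTC medicine → 6.5% → $1.00
Dresser $425.52: home furniture, $150.00 or more → 5.75% → $24.47
Total tax = $1.14 + $3.31 + $1.62 + $1.00 + $24.47 = $31.54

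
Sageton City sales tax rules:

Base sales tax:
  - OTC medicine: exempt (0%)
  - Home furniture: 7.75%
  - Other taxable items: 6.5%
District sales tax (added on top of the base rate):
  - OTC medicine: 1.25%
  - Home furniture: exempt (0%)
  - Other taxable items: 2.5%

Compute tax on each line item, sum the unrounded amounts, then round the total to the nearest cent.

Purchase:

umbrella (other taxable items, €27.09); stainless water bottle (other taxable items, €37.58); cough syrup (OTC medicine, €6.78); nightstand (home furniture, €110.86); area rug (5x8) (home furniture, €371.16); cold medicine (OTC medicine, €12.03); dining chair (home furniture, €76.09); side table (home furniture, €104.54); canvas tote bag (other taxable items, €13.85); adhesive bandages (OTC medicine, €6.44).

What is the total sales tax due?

€58.74

Umbrella €27.09: other taxable items → 6.5% + 2.5% district = 9% → €2.4381
Stainless water bottle €37.58: other taxable items → 6.5% + 2.5% district = 9% → €3.3822
Cough syrup €6.78: OTC medicine → 0% + 1.25% district = 1.25% → €0.08475
Nightstand €110.86: home furniture → 7.75% + 0% district = 7.75% → €8.59165
Area rug (5x8) €371.16: home furniture → 7.75% + 0% district = 7.75% → €28.7649
Cold medicine €12.03: OTC medicine → 0% + 1.25% district = 1.25% → €0.150375
Dining chair €76.09: home furniture → 7.75% + 0% district = 7.75% → €5.896975
Side table €104.54: home furniture → 7.75% + 0% district = 7.75% → €8.10185
Canvas tote bag €13.85: other taxable items → 6.5% + 2.5% district = 9% → €1.2465
Adhesive bandages €6.44: OTC medicine → 0% + 1.25% district = 1.25% → €0.0805
Unrounded tax sum = €58.7378 → €58.74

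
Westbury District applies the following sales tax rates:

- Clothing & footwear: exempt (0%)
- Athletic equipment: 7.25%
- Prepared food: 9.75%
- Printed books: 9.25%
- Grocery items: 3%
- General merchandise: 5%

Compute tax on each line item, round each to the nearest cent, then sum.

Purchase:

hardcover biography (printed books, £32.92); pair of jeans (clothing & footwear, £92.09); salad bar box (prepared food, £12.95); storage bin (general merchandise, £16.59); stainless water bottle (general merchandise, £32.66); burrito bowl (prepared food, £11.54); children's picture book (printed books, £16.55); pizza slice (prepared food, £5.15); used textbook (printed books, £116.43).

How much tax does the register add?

Hardcover biography £32.92: printed books → 9.25% → £3.05
Pair of jeans £92.09: clothing & footwear → 0% → £0.00
Salad bar box £12.95: prepared food → 9.75% → £1.26
Storage bin £16.59: general merchandise → 5% → £0.83
Stainless water bottle £32.66: general merchandise → 5% → £1.63
Burrito bowl £11.54: prepared food → 9.75% → £1.13
Children's picture book £16.55: printed books → 9.25% → £1.53
Pizza slice £5.15: prepared food → 9.75% → £0.50
Used textbook £116.43: printed books → 9.25% → £10.77
Total tax = £3.05 + £1.26 + £0.83 + £1.63 + £1.13 + £1.53 + £0.50 + £10.77 = £20.70

£20.70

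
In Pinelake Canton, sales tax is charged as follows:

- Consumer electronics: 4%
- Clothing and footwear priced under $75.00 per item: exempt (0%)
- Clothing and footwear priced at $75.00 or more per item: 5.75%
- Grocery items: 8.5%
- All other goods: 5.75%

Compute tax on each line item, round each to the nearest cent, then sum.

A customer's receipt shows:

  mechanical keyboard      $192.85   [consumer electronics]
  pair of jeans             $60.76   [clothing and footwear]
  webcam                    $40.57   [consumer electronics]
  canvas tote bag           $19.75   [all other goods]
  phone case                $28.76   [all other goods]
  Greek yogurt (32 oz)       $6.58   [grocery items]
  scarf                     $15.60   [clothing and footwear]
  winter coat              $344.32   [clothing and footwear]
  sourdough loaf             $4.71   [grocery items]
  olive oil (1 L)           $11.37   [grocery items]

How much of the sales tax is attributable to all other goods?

Canvas tote bag $19.75: all other goods → 5.75% → $1.14
Phone case $28.76: all other goods → 5.75% → $1.65
Tax on all other goods = $1.14 + $1.65 = $2.79

$2.79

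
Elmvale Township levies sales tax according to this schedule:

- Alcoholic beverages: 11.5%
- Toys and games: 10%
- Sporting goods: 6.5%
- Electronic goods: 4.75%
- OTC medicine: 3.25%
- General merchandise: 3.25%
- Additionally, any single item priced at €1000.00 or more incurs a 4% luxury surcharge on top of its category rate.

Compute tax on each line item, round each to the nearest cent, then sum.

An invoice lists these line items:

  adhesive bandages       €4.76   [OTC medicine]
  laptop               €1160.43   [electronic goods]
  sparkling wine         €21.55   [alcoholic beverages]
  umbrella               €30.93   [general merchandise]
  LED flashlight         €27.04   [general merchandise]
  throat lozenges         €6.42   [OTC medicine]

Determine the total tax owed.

Adhesive bandages €4.76: OTC medicine → 3.25% → €0.15
Laptop €1160.43: electronic goods → 4.75% + 4% surcharge = 8.75% → €101.54
Sparkling wine €21.55: alcoholic beverages → 11.5% → €2.48
Umbrella €30.93: general merchandise → 3.25% → €1.01
LED flashlight €27.04: general merchandise → 3.25% → €0.88
Throat lozenges €6.42: OTC medicine → 3.25% → €0.21
Total tax = €0.15 + €101.54 + €2.48 + €1.01 + €0.88 + €0.21 = €106.27

€106.27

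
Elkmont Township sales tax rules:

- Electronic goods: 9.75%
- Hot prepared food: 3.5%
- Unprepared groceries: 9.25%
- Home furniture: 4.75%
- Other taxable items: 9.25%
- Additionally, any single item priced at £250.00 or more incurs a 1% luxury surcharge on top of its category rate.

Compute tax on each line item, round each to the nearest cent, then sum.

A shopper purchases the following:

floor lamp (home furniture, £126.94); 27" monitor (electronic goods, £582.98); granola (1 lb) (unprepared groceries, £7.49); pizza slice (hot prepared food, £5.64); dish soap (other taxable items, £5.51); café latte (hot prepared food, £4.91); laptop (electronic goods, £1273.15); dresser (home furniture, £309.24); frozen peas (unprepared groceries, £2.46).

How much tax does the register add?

£225.14

Floor lamp £126.94: home furniture → 4.75% → £6.03
27" monitor £582.98: electronic goods → 9.75% + 1% surcharge = 10.75% → £62.67
Granola (1 lb) £7.49: unprepared groceries → 9.25% → £0.69
Pizza slice £5.64: hot prepared food → 3.5% → £0.20
Dish soap £5.51: other taxable items → 9.25% → £0.51
Café latte £4.91: hot prepared food → 3.5% → £0.17
Laptop £1273.15: electronic goods → 9.75% + 1% surcharge = 10.75% → £136.86
Dresser £309.24: home furniture → 4.75% + 1% surcharge = 5.75% → £17.78
Frozen peas £2.46: unprepared groceries → 9.25% → £0.23
Total tax = £6.03 + £62.67 + £0.69 + £0.20 + £0.51 + £0.17 + £136.86 + £17.78 + £0.23 = £225.14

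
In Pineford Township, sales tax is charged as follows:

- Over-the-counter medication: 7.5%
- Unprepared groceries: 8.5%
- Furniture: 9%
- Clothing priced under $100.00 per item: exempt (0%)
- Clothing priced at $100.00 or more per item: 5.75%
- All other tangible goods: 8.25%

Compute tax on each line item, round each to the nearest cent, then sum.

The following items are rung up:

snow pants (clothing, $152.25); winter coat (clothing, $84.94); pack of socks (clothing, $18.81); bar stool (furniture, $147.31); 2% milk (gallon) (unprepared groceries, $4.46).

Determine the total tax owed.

$22.39

Snow pants $152.25: clothing, $100.00 or more → 5.75% → $8.75
Winter coat $84.94: clothing, under $100.00 → 0% → $0.00
Pack of socks $18.81: clothing, under $100.00 → 0% → $0.00
Bar stool $147.31: furniture → 9% → $13.26
2% milk (gallon) $4.46: unprepared groceries → 8.5% → $0.38
Total tax = $8.75 + $13.26 + $0.38 = $22.39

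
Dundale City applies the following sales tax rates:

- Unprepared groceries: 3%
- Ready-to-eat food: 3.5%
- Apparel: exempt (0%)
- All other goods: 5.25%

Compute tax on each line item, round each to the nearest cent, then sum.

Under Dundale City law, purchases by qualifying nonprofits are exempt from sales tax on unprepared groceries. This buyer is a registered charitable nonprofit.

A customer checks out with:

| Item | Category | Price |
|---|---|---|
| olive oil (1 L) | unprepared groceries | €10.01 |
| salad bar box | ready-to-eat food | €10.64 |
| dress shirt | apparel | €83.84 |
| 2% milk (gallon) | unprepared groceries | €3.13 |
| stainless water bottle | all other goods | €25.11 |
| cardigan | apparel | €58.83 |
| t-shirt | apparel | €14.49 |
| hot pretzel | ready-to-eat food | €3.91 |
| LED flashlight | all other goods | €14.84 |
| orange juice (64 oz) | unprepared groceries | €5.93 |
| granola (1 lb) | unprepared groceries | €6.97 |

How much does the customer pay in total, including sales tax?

€240.31

Olive oil (1 L) €10.01: unprepared groceries, buyer-exempt → 0% → €0.00
Salad bar box €10.64: ready-to-eat food → 3.5% → €0.37
Dress shirt €83.84: apparel → 0% → €0.00
2% milk (gallon) €3.13: unprepared groceries, buyer-exempt → 0% → €0.00
Stainless water bottle €25.11: all other goods → 5.25% → €1.32
Cardigan €58.83: apparel → 0% → €0.00
T-shirt €14.49: apparel → 0% → €0.00
Hot pretzel €3.91: ready-to-eat food → 3.5% → €0.14
LED flashlight €14.84: all other goods → 5.25% → €0.78
Orange juice (64 oz) €5.93: unprepared groceries, buyer-exempt → 0% → €0.00
Granola (1 lb) €6.97: unprepared groceries, buyer-exempt → 0% → €0.00
Subtotal = €237.70; tax = €2.61; total due = €240.31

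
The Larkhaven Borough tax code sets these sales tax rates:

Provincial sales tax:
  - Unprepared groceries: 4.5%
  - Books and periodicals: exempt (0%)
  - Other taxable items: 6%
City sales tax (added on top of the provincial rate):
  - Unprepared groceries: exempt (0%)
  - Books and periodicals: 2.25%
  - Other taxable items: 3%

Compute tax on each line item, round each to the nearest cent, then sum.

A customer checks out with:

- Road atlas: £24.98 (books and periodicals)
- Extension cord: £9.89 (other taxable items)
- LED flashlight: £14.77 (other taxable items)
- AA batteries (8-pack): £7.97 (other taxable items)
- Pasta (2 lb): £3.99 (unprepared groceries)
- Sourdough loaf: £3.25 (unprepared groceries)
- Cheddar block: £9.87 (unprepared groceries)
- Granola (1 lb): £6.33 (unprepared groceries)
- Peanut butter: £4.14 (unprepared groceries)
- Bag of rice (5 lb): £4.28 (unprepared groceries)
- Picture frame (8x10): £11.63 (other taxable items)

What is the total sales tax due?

Road atlas £24.98: books and periodicals → 0% + 2.25% city = 2.25% → £0.56
Extension cord £9.89: other taxable items → 6% + 3% city = 9% → £0.89
LED flashlight £14.77: other taxable items → 6% + 3% city = 9% → £1.33
AA batteries (8-pack) £7.97: other taxable items → 6% + 3% city = 9% → £0.72
Pasta (2 lb) £3.99: unprepared groceries → 4.5% + 0% city = 4.5% → £0.18
Sourdough loaf £3.25: unprepared groceries → 4.5% + 0% city = 4.5% → £0.15
Cheddar block £9.87: unprepared groceries → 4.5% + 0% city = 4.5% → £0.44
Granola (1 lb) £6.33: unprepared groceries → 4.5% + 0% city = 4.5% → £0.28
Peanut butter £4.14: unprepared groceries → 4.5% + 0% city = 4.5% → £0.19
Bag of rice (5 lb) £4.28: unprepared groceries → 4.5% + 0% city = 4.5% → £0.19
Picture frame (8x10) £11.63: other taxable items → 6% + 3% city = 9% → £1.05
Total tax = £0.56 + £0.89 + £1.33 + £0.72 + £0.18 + £0.15 + £0.44 + £0.28 + £0.19 + £0.19 + £1.05 = £5.98

£5.98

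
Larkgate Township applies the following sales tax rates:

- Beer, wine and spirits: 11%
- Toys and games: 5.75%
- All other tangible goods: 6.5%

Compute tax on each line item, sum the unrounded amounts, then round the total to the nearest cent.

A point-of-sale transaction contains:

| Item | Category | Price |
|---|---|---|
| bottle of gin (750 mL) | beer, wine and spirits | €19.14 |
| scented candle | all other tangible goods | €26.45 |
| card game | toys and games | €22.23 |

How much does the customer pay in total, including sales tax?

Bottle of gin (750 mL) €19.14: beer, wine and spirits → 11% → €2.1054
Scented candle €26.45: all other tangible goods → 6.5% → €1.71925
Card game €22.23: toys and games → 5.75% → €1.278225
Subtotal = €67.82; unrounded tax = €5.102875 → €5.10; total due = €72.92

€72.92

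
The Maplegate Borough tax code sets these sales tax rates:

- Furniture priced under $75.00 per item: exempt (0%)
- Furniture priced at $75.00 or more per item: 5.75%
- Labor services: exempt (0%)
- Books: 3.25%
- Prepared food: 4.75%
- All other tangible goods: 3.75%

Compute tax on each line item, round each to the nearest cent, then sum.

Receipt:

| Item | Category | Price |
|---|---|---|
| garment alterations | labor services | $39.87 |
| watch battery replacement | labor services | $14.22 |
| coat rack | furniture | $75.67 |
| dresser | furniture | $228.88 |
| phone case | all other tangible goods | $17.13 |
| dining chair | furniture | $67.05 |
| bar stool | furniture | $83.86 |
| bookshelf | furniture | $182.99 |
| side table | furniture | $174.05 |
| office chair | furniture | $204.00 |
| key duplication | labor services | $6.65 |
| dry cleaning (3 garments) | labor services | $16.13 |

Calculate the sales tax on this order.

Garment alterations $39.87: labor services → 0% → $0.00
Watch battery replacement $14.22: labor services → 0% → $0.00
Coat rack $75.67: furniture, $75.00 or more → 5.75% → $4.35
Dresser $228.88: furniture, $75.00 or more → 5.75% → $13.16
Phone case $17.13: all other tangible goods → 3.75% → $0.64
Dining chair $67.05: furniture, under $75.00 → 0% → $0.00
Bar stool $83.86: furniture, $75.00 or more → 5.75% → $4.82
Bookshelf $182.99: furniture, $75.00 or more → 5.75% → $10.52
Side table $174.05: furniture, $75.00 or more → 5.75% → $10.01
Office chair $204.00: furniture, $75.00 or more → 5.75% → $11.73
Key duplication $6.65: labor services → 0% → $0.00
Dry cleaning (3 garments) $16.13: labor services → 0% → $0.00
Total tax = $4.35 + $13.16 + $0.64 + $4.82 + $10.52 + $10.01 + $11.73 = $55.23

$55.23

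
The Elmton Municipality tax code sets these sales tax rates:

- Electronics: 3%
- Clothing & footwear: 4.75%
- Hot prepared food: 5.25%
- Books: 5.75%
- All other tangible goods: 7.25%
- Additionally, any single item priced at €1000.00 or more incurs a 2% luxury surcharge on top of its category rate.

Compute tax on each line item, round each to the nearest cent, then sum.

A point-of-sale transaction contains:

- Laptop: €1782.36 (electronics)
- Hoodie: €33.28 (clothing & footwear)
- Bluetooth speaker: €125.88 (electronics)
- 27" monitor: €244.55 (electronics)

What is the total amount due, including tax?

Laptop €1782.36: electronics → 3% + 2% surcharge = 5% → €89.12
Hoodie €33.28: clothing & footwear → 4.75% → €1.58
Bluetooth speaker €125.88: electronics → 3% → €3.78
27" monitor €244.55: electronics → 3% → €7.34
Subtotal = €2186.07; tax = €101.82; total due = €2287.89

€2287.89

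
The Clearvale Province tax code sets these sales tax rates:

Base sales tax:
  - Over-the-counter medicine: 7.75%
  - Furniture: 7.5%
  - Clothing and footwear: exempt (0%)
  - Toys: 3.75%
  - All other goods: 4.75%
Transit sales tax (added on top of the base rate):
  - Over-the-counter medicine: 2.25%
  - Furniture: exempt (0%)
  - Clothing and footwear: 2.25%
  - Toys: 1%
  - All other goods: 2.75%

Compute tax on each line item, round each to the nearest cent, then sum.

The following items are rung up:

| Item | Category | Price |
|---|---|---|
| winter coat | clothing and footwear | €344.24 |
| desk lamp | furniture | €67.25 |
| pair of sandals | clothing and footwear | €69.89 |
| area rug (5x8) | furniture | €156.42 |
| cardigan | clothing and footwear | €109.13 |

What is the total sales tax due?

€28.55

Winter coat €344.24: clothing and footwear → 0% + 2.25% transit = 2.25% → €7.75
Desk lamp €67.25: furniture → 7.5% + 0% transit = 7.5% → €5.04
Pair of sandals €69.89: clothing and footwear → 0% + 2.25% transit = 2.25% → €1.57
Area rug (5x8) €156.42: furniture → 7.5% + 0% transit = 7.5% → €11.73
Cardigan €109.13: clothing and footwear → 0% + 2.25% transit = 2.25% → €2.46
Total tax = €7.75 + €5.04 + €1.57 + €11.73 + €2.46 = €28.55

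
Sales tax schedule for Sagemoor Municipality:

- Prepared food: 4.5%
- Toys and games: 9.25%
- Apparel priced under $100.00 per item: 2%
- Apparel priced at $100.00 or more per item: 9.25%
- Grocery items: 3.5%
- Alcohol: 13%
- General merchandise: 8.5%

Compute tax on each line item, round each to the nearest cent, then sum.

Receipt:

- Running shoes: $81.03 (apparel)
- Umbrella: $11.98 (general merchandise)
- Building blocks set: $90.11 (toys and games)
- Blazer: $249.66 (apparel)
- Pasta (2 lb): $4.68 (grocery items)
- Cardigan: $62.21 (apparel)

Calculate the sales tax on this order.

$35.47

Running shoes $81.03: apparel, under $100.00 → 2% → $1.62
Umbrella $11.98: general merchandise → 8.5% → $1.02
Building blocks set $90.11: toys and games → 9.25% → $8.34
Blazer $249.66: apparel, $100.00 or more → 9.25% → $23.09
Pasta (2 lb) $4.68: grocery items → 3.5% → $0.16
Cardigan $62.21: apparel, under $100.00 → 2% → $1.24
Total tax = $1.62 + $1.02 + $8.34 + $23.09 + $0.16 + $1.24 = $35.47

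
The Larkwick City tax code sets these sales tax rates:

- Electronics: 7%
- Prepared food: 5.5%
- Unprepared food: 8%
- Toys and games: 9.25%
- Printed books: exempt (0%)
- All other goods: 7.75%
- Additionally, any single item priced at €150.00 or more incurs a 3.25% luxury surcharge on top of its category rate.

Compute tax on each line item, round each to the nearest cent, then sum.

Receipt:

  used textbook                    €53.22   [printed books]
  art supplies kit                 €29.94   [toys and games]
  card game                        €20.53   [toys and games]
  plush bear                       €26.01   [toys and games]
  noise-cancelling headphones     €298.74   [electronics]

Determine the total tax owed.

Used textbook €53.22: printed books → 0% → €0.00
Art supplies kit €29.94: toys and games → 9.25% → €2.77
Card game €20.53: toys and games → 9.25% → €1.90
Plush bear €26.01: toys and games → 9.25% → €2.41
Noise-cancelling headphones €298.74: electronics → 7% + 3.25% surcharge = 10.25% → €30.62
Total tax = €2.77 + €1.90 + €2.41 + €30.62 = €37.70

€37.70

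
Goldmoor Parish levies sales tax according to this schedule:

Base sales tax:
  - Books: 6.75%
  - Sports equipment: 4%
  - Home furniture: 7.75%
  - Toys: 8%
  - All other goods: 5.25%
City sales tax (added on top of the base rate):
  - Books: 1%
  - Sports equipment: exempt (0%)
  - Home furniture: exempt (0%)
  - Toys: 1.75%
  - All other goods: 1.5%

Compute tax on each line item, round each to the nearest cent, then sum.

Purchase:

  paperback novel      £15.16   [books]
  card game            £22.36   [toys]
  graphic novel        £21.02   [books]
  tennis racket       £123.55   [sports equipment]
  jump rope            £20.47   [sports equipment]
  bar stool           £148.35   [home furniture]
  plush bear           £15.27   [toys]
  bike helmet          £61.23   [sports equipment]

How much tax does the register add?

£26.18

Paperback novel £15.16: books → 6.75% + 1% city = 7.75% → £1.17
Card game £22.36: toys → 8% + 1.75% city = 9.75% → £2.18
Graphic novel £21.02: books → 6.75% + 1% city = 7.75% → £1.63
Tennis racket £123.55: sports equipment → 4% + 0% city = 4% → £4.94
Jump rope £20.47: sports equipment → 4% + 0% city = 4% → £0.82
Bar stool £148.35: home furniture → 7.75% + 0% city = 7.75% → £11.50
Plush bear £15.27: toys → 8% + 1.75% city = 9.75% → £1.49
Bike helmet £61.23: sports equipment → 4% + 0% city = 4% → £2.45
Total tax = £1.17 + £2.18 + £1.63 + £4.94 + £0.82 + £11.50 + £1.49 + £2.45 = £26.18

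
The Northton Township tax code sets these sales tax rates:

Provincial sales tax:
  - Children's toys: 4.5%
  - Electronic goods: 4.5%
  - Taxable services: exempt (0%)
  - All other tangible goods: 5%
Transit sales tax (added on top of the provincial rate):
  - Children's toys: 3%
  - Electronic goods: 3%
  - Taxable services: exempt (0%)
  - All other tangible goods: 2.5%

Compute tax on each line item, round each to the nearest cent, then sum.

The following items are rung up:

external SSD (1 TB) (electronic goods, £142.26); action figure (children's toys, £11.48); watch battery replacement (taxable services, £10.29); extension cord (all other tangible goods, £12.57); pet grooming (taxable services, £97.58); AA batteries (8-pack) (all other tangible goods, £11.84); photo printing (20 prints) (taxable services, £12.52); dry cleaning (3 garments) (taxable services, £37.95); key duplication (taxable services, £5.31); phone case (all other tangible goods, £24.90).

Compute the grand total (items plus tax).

External SSD (1 TB) £142.26: electronic goods → 4.5% + 3% transit = 7.5% → £10.67
Action figure £11.48: children's toys → 4.5% + 3% transit = 7.5% → £0.86
Watch battery replacement £10.29: taxable services → 0% + 0% transit = 0% → £0.00
Extension cord £12.57: all other tangible goods → 5% + 2.5% transit = 7.5% → £0.94
Pet grooming £97.58: taxable services → 0% + 0% transit = 0% → £0.00
AA batteries (8-pack) £11.84: all other tangible goods → 5% + 2.5% transit = 7.5% → £0.89
Photo printing (20 prints) £12.52: taxable services → 0% + 0% transit = 0% → £0.00
Dry cleaning (3 garments) £37.95: taxable services → 0% + 0% transit = 0% → £0.00
Key duplication £5.31: taxable services → 0% + 0% transit = 0% → £0.00
Phone case £24.90: all other tangible goods → 5% + 2.5% transit = 7.5% → £1.87
Subtotal = £366.70; tax = £15.23; total due = £381.93

£381.93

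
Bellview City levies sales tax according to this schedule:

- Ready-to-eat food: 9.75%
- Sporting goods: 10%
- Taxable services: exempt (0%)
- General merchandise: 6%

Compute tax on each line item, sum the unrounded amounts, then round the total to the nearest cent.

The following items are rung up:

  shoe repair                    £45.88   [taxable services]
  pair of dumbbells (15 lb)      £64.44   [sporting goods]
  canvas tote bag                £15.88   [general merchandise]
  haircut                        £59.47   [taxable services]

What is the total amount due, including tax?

Shoe repair £45.88: taxable services → 0% → £0.00
Pair of dumbbells (15 lb) £64.44: sporting goods → 10% → £6.444
Canvas tote bag £15.88: general merchandise → 6% → £0.9528
Haircut £59.47: taxable services → 0% → £0.00
Subtotal = £185.67; unrounded tax = £7.3968 → £7.40; total due = £193.07

£193.07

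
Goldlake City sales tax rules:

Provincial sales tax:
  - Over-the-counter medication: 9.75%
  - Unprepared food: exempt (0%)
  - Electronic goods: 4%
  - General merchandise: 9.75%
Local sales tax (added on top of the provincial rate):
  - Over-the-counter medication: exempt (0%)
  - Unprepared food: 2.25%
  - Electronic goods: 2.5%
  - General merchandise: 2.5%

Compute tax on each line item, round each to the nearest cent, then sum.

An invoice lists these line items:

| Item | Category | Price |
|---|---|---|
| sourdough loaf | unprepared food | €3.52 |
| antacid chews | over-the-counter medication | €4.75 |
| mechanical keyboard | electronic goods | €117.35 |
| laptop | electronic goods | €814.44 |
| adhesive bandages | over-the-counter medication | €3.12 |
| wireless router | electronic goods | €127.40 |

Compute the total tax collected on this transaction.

Sourdough loaf €3.52: unprepared food → 0% + 2.25% local = 2.25% → €0.08
Antacid chews €4.75: over-the-counter medication → 9.75% + 0% local = 9.75% → €0.46
Mechanical keyboard €117.35: electronic goods → 4% + 2.5% local = 6.5% → €7.63
Laptop €814.44: electronic goods → 4% + 2.5% local = 6.5% → €52.94
Adhesive bandages €3.12: over-the-counter medication → 9.75% + 0% local = 9.75% → €0.30
Wireless router €127.40: electronic goods → 4% + 2.5% local = 6.5% → €8.28
Total tax = €0.08 + €0.46 + €7.63 + €52.94 + €0.30 + €8.28 = €69.69

€69.69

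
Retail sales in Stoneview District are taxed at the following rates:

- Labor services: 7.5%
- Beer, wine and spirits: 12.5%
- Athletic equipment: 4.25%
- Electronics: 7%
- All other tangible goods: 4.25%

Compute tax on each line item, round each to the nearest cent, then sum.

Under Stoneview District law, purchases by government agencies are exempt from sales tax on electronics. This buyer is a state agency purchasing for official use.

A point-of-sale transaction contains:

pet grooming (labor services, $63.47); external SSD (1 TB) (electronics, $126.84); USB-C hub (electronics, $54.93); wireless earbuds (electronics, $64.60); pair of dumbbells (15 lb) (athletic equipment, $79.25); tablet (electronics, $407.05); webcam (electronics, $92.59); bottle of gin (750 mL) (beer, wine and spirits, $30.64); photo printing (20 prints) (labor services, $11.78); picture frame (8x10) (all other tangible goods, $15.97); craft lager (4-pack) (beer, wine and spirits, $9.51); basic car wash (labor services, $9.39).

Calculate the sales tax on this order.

Pet grooming $63.47: labor services → 7.5% → $4.76
External SSD (1 TB) $126.84: electronics, buyer-exempt → 0% → $0.00
USB-C hub $54.93: electronics, buyer-exempt → 0% → $0.00
Wireless earbuds $64.60: electronics, buyer-exempt → 0% → $0.00
Pair of dumbbells (15 lb) $79.25: athletic equipment → 4.25% → $3.37
Tablet $407.05: electronics, buyer-exempt → 0% → $0.00
Webcam $92.59: electronics, buyer-exempt → 0% → $0.00
Bottle of gin (750 mL) $30.64: beer, wine and spirits → 12.5% → $3.83
Photo printing (20 prints) $11.78: labor services → 7.5% → $0.88
Picture frame (8x10) $15.97: all other tangible goods → 4.25% → $0.68
Craft lager (4-pack) $9.51: beer, wine and spirits → 12.5% → $1.19
Basic car wash $9.39: labor services → 7.5% → $0.70
Total tax = $4.76 + $3.37 + $3.83 + $0.88 + $0.68 + $1.19 + $0.70 = $15.41

$15.41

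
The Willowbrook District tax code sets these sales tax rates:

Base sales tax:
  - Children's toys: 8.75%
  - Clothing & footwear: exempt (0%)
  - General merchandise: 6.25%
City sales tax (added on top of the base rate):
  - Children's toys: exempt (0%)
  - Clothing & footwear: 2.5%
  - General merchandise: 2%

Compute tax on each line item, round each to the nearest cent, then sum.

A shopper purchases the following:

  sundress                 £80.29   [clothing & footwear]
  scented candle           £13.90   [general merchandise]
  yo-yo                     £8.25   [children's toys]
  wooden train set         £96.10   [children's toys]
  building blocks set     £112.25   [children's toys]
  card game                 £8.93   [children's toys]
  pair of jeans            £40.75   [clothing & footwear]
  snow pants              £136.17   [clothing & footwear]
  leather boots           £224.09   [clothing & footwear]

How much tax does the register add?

Sundress £80.29: clothing & footwear → 0% + 2.5% city = 2.5% → £2.01
Scented candle £13.90: general merchandise → 6.25% + 2% city = 8.25% → £1.15
Yo-yo £8.25: children's toys → 8.75% + 0% city = 8.75% → £0.72
Wooden train set £96.10: children's toys → 8.75% + 0% city = 8.75% → £8.41
Building blocks set £112.25: children's toys → 8.75% + 0% city = 8.75% → £9.82
Card game £8.93: children's toys → 8.75% + 0% city = 8.75% → £0.78
Pair of jeans £40.75: clothing & footwear → 0% + 2.5% city = 2.5% → £1.02
Snow pants £136.17: clothing & footwear → 0% + 2.5% city = 2.5% → £3.40
Leather boots £224.09: clothing & footwear → 0% + 2.5% city = 2.5% → £5.60
Total tax = £2.01 + £1.15 + £0.72 + £8.41 + £9.82 + £0.78 + £1.02 + £3.40 + £5.60 = £32.91

£32.91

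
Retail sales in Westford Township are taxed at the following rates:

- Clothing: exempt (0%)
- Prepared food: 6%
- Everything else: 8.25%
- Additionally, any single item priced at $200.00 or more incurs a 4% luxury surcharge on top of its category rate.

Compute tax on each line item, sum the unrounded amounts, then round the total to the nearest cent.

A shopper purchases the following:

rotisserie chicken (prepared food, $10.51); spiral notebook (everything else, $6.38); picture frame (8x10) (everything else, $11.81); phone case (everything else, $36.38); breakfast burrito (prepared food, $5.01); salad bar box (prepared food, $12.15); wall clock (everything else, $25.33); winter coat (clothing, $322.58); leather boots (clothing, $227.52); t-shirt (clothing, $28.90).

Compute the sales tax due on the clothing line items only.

$22.00

Winter coat $322.58: clothing → 0% + 4% surcharge = 4% → $12.9032
Leather boots $227.52: clothing → 0% + 4% surcharge = 4% → $9.1008
T-shirt $28.90: clothing → 0% → $0.00
Tax on clothing: unrounded sum = $22.004 → $22.00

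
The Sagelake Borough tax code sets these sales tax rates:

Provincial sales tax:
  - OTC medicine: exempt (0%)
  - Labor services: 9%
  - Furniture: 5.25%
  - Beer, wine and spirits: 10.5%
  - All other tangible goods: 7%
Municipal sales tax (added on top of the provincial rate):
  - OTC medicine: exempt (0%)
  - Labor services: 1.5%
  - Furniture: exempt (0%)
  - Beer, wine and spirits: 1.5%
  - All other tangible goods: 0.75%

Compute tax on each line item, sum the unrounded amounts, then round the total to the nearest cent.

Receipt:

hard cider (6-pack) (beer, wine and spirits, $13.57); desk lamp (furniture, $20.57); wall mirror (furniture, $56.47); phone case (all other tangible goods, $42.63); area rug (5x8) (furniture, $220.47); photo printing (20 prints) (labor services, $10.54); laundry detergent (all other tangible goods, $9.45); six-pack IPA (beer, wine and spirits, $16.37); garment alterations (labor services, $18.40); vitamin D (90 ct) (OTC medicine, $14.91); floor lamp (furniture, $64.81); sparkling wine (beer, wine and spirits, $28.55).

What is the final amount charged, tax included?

Hard cider (6-pack) $13.57: beer, wine and spirits → 10.5% + 1.5% municipal = 12% → $1.6284
Desk lamp $20.57: furniture → 5.25% + 0% municipal = 5.25% → $1.079925
Wall mirror $56.47: furniture → 5.25% + 0% municipal = 5.25% → $2.964675
Phone case $42.63: all other tangible goods → 7% + 0.75% municipal = 7.75% → $3.303825
Area rug (5x8) $220.47: furniture → 5.25% + 0% municipal = 5.25% → $11.574675
Photo printing (20 prints) $10.54: labor services → 9% + 1.5% municipal = 10.5% → $1.1067
Laundry detergent $9.45: all other tangible goods → 7% + 0.75% municipal = 7.75% → $0.732375
Six-pack IPA $16.37: beer, wine and spirits → 10.5% + 1.5% municipal = 12% → $1.9644
Garment alterations $18.40: labor services → 9% + 1.5% municipal = 10.5% → $1.932
Vitamin D (90 ct) $14.91: OTC medicine → 0% + 0% municipal = 0% → $0.00
Floor lamp $64.81: furniture → 5.25% + 0% municipal = 5.25% → $3.402525
Sparkling wine $28.55: beer, wine and spirits → 10.5% + 1.5% municipal = 12% → $3.426
Subtotal = $516.74; unrounded tax = $33.1155 → $33.12; total due = $549.86

$549.86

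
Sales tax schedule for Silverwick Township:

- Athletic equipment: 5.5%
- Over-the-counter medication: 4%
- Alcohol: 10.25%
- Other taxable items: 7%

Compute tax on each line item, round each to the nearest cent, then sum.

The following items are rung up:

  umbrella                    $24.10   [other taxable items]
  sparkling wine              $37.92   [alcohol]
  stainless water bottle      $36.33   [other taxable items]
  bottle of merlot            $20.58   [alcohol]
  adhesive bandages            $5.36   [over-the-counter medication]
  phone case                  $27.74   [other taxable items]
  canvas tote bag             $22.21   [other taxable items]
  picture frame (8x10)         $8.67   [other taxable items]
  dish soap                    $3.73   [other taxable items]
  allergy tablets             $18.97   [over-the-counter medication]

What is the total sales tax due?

$15.56

Umbrella $24.10: other taxable items → 7% → $1.69
Sparkling wine $37.92: alcohol → 10.25% → $3.89
Stainless water bottle $36.33: other taxable items → 7% → $2.54
Bottle of merlot $20.58: alcohol → 10.25% → $2.11
Adhesive bandages $5.36: over-the-counter medication → 4% → $0.21
Phone case $27.74: other taxable items → 7% → $1.94
Canvas tote bag $22.21: other taxable items → 7% → $1.55
Picture frame (8x10) $8.67: other taxable items → 7% → $0.61
Dish soap $3.73: other taxable items → 7% → $0.26
Allergy tablets $18.97: over-the-counter medication → 4% → $0.76
Total tax = $1.69 + $3.89 + $2.54 + $2.11 + $0.21 + $1.94 + $1.55 + $0.61 + $0.26 + $0.76 = $15.56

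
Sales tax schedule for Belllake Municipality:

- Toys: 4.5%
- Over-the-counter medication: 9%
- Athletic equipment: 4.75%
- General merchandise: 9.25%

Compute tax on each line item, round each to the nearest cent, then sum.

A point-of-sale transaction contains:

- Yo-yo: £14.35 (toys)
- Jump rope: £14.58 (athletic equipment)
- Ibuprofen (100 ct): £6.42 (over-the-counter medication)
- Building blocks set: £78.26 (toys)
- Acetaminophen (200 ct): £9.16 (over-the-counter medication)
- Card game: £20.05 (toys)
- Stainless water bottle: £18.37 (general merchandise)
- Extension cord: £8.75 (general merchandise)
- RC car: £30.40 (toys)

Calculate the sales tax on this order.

£11.04

Yo-yo £14.35: toys → 4.5% → £0.65
Jump rope £14.58: athletic equipment → 4.75% → £0.69
Ibuprofen (100 ct) £6.42: over-the-counter medication → 9% → £0.58
Building blocks set £78.26: toys → 4.5% → £3.52
Acetaminophen (200 ct) £9.16: over-the-counter medication → 9% → £0.82
Card game £20.05: toys → 4.5% → £0.90
Stainless water bottle £18.37: general merchandise → 9.25% → £1.70
Extension cord £8.75: general merchandise → 9.25% → £0.81
RC car £30.40: toys → 4.5% → £1.37
Total tax = £0.65 + £0.69 + £0.58 + £3.52 + £0.82 + £0.90 + £1.70 + £0.81 + £1.37 = £11.04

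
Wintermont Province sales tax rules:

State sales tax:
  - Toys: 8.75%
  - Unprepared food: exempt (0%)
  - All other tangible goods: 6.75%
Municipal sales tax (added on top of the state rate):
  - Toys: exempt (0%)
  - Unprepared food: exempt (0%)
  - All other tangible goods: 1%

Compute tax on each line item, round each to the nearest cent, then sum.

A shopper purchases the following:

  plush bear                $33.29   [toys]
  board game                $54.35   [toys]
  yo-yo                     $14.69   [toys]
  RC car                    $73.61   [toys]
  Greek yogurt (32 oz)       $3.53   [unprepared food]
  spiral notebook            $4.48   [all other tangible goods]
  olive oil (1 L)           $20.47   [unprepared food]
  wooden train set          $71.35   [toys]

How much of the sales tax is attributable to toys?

$21.64

Plush bear $33.29: toys → 8.75% + 0% municipal = 8.75% → $2.91
Board game $54.35: toys → 8.75% + 0% municipal = 8.75% → $4.76
Yo-yo $14.69: toys → 8.75% + 0% municipal = 8.75% → $1.29
RC car $73.61: toys → 8.75% + 0% municipal = 8.75% → $6.44
Wooden train set $71.35: toys → 8.75% + 0% municipal = 8.75% → $6.24
Tax on toys = $2.91 + $4.76 + $1.29 + $6.44 + $6.24 = $21.64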